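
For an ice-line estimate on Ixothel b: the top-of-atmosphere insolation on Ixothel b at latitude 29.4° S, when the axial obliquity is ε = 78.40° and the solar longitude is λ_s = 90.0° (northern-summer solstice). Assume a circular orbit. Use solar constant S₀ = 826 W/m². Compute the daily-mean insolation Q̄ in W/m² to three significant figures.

Q̄ ≈ 0.00 W/m²

Solar declination: sin δ = sin ε · sin λ_s = sin 78.40° × sin 90.0° = 0.97958, so δ = +78.400°.
cos H₀ = −tan(-29.4°) tan(+78.400°) = 2.7450 ≥ 1 ⇒ polar night, H₀ = 0 and Q̄ = 0.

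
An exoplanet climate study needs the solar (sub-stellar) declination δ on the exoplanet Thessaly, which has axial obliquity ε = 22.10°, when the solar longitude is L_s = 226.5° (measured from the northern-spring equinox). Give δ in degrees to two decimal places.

δ = -15.84°

sin δ = sin ε · sin L_s = sin 22.10° × sin 226.5° = -0.272903.
δ = arcsin(-0.272903) = -15.84°.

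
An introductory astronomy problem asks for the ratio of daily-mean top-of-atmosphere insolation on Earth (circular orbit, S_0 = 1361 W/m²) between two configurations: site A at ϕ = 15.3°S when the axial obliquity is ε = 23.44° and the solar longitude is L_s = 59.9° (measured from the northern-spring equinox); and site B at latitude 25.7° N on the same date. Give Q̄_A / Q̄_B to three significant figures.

— Configuration A (ϕ=-15.3°):
Solar declination: sin δ = sin ε · sin L_s = sin 23.44° × sin 59.9° = 0.34415, so δ = +20.130°.
cos h₀ = −tan(-15.3°) tan(+20.130°) = 0.1003, h₀ = 1.4704 rad.
Bracket: h₀ sin ϕ sin δ + cos ϕ cos δ sin h₀ = 1.4704×-0.26387×0.34415 + 0.96456×0.93892×0.99496 = -0.133528 + 0.901080 = 0.767552.
Q̄ = (S_0/π) × [bracket] = (1361/π) × 0.767552 = 332.52 W/m².
— Configuration B (ϕ=+25.7°):
cos h₀ = −tan(+25.7°) tan(+20.130°) = -0.1764, h₀ = 1.7481 rad.
Bracket: h₀ sin ϕ sin δ + cos ϕ cos δ sin h₀ = 1.7481×0.43366×0.34415 + 0.90108×0.93892×0.98432 = 0.260894 + 0.832776 = 1.093670.
Q̄ = (S_0/π) × [bracket] = (1361/π) × 1.093670 = 473.80 W/m².
Ratio Q̄_A / Q̄_B = 332.52 / 473.80 = 0.7018.

Q̄_A / Q̄_B ≈ 0.702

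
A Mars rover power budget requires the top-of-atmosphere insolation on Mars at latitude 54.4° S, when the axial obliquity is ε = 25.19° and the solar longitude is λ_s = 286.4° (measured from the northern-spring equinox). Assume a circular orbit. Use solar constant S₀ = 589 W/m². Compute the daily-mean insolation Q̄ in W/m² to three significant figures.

Solar declination: sin δ = sin ε · sin λ_s = sin 25.19° × sin 286.4° = -0.40830, so δ = -24.098°.
cos H₀ = −tan(-54.4°) tan(-24.098°) = -0.6248, H₀ = 2.2456 rad.
Bracket: H₀ sin φ sin δ + cos φ cos δ sin H₀ = 2.2456×-0.81310×-0.40830 + 0.58212×0.91285×0.78081 = 0.745514 + 0.414913 = 1.160427.
Q̄ = (S₀/π) × [bracket] = (589/π) × 1.160427 = 217.6 W/m².

Q̄ ≈ 218 W/m²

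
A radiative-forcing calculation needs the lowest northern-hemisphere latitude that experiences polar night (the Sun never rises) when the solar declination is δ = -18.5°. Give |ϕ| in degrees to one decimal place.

|ϕ| = 71.5°

Polar night requires cos h₀ = −tan ϕ tan δ ≥ 1, i.e. tan ϕ tan δ ≤ −1.
The boundary is |tan ϕ| · |tan δ| = 1, so |ϕ| = 90° − |δ| = 90° − 18.5° = 71.5° in the northern hemisphere.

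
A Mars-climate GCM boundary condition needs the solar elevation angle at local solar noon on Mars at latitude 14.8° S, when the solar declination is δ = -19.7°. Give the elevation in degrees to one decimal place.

At local noon the hour angle is zero, so the zenith angle equals |ϕ − δ| = |-14.8° − (-19.700°)| = 4.900°.
Elevation = 90° − 4.900° = 85.1°.

85.1°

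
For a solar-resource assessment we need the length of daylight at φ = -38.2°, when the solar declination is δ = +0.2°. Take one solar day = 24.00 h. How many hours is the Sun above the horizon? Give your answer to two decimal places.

11.98 h

cos H₀ = −tan φ · tan δ = −tan(-38.2°) × tan(+0.200°) = 0.0027, so H₀ = 1.5680 rad = 89.84°.
Daylight = 2H₀/(2π) × 24.00 h = (1.5680/π) × 24.00 = 11.98 h.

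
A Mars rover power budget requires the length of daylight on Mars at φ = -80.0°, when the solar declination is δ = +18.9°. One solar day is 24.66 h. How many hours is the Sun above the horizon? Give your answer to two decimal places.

cos H₀ = −tan φ · tan δ = 1.9417 ≥ 1, so the Sun never rises (polar night) and H₀ = 0.
Daylight = 2H₀/(2π) × 24.66 h = (0.0000/π) × 24.66 = 0.00 h.

0.00 h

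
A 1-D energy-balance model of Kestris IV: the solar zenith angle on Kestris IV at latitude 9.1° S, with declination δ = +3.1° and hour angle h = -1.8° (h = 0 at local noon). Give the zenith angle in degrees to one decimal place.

θ_z = 12.3°

cos θ_z = sin φ sin δ + cos φ cos δ cos h = -0.008553 + 0.985482 = 0.976929.
θ_z = arccos(0.976929) = 12.3°.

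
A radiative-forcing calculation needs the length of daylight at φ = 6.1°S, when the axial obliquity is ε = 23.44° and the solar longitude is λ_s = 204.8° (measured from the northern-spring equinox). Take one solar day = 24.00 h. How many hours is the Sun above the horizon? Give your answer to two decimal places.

12.14 h

Solar declination: sin δ = sin ε · sin λ_s = sin 23.44° × sin 204.8° = -0.16685, so δ = -9.605°.
cos H₀ = −tan φ · tan δ = −tan(-6.1°) × tan(-9.605°) = -0.0181, so H₀ = 1.5889 rad = 91.04°.
Daylight = 2H₀/(2π) × 24.00 h = (1.5889/π) × 24.00 = 12.14 h.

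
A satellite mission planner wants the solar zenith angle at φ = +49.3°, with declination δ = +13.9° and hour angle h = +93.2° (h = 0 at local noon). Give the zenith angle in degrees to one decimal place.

θ_z = 81.6°

cos θ_z = sin φ sin δ + cos φ cos δ cos h = 0.182125 + -0.035335 = 0.146790.
θ_z = arccos(0.146790) = 81.6°.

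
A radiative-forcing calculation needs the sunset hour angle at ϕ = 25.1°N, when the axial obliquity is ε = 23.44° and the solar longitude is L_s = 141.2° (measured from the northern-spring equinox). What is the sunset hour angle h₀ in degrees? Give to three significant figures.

Solar declination: sin δ = sin ε · sin L_s = sin 23.44° × sin 141.2° = 0.24926, so δ = +14.433°.
cos h₀ = −tan ϕ · tan δ = −tan(+25.1°) × tan(+14.433°) = -0.1206, so h₀ = 1.6917 rad = 96.92°.

h₀ = 96.9°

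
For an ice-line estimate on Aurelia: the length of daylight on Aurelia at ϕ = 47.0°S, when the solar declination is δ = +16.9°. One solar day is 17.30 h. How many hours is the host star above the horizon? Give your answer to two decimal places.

cos h₀ = −tan ϕ · tan δ = −tan(-47.0°) × tan(+16.900°) = 0.3258, so h₀ = 1.2389 rad = 70.99°.
Daylight = 2h₀/(2π) × 17.30 h = (1.2389/π) × 17.30 = 6.82 h.

6.82 h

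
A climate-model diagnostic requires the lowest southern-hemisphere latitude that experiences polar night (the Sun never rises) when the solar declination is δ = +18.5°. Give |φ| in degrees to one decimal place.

|φ| = 71.5°

Polar night requires cos H₀ = −tan φ tan δ ≥ 1, i.e. tan φ tan δ ≤ −1.
The boundary is |tan φ| · |tan δ| = 1, so |φ| = 90° − |δ| = 90° − 18.5° = 71.5° in the southern hemisphere.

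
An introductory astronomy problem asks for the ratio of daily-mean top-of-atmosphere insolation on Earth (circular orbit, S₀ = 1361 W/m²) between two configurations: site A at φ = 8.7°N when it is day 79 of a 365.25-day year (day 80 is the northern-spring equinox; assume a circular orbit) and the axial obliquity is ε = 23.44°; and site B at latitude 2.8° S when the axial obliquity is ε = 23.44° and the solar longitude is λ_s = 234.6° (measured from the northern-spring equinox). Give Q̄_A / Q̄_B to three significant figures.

— Configuration A (φ=+8.7°):
Solar longitude: λ_s = 360° × (79 − 80)/365.25 = -0.986°, i.e. -0.986° + 360° = 359.014°.
sin δ = sin 23.44° × sin 359.014° = -0.00684, so δ = -0.392°.
cos H₀ = −tan(+8.7°) tan(-0.392°) = 0.0010, H₀ = 1.5697 rad.
Bracket: H₀ sin φ sin δ + cos φ cos δ sin H₀ = 1.5697×0.15126×-0.00684 + 0.98849×0.99998×1.00000 = -0.001624 + 0.988470 = 0.986846.
Q̄ = (S₀/π) × [bracket] = (1361/π) × 0.986846 = 427.52 W/m².
— Configuration B (φ=-2.8°):
Solar declination: sin δ = sin ε · sin λ_s = sin 23.44° × sin 234.6° = -0.32425, so δ = -18.920°.
cos H₀ = −tan(-2.8°) tan(-18.920°) = -0.0168, H₀ = 1.5876 rad.
Bracket: H₀ sin φ sin δ + cos φ cos δ sin H₀ = 1.5876×-0.04885×-0.32425 + 0.99881×0.94597×0.99986 = 0.025147 + 0.944712 = 0.969859.
Q̄ = (S₀/π) × [bracket] = (1361/π) × 0.969859 = 420.16 W/m².
Ratio Q̄_A / Q̄_B = 427.52 / 420.16 = 1.018.

Q̄_A / Q̄_B ≈ 1.02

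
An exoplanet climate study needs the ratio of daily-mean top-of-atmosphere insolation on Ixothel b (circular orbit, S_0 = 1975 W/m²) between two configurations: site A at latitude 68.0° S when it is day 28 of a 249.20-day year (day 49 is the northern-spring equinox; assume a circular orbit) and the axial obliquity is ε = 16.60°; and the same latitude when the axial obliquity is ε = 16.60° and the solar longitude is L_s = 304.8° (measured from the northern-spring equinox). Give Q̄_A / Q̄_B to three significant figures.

— Configuration A (ϕ=-68.0°):
Solar longitude: L_s = 360° × (28 − 49)/249.20 = -30.337°, i.e. -30.337° + 360° = 329.663°.
sin δ = sin 16.60° × sin 329.663° = -0.14430, so δ = -8.297°.
cos h₀ = −tan(-68.0°) tan(-8.297°) = -0.3609, h₀ = 1.9401 rad.
Bracket: h₀ sin ϕ sin δ + cos ϕ cos δ sin h₀ = 1.9401×-0.92718×-0.14430 + 0.37461×0.98953×0.93259 = 0.259570 + 0.345700 = 0.605270.
Q̄ = (S_0/π) × [bracket] = (1975/π) × 0.605270 = 380.51 W/m².
— Configuration B (ϕ=-68.0°):
Solar declination: sin δ = sin ε · sin L_s = sin 16.60° × sin 304.8° = -0.23459, so δ = -13.568°.
cos h₀ = −tan(-68.0°) tan(-13.568°) = -0.5973, h₀ = 2.2109 rad.
Bracket: h₀ sin ϕ sin δ + cos ϕ cos δ sin h₀ = 2.2109×-0.92718×-0.23459 + 0.37461×0.97209×0.80201 = 0.480887 + 0.292056 = 0.772943.
Q̄ = (S_0/π) × [bracket] = (1975/π) × 0.772943 = 485.92 W/m².
Ratio Q̄_A / Q̄_B = 380.51 / 485.92 = 0.7831.

Q̄_A / Q̄_B ≈ 0.783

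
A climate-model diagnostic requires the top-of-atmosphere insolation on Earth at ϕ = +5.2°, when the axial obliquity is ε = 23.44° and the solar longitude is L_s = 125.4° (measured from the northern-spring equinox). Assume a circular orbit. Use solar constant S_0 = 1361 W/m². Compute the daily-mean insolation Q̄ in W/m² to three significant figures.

Solar declination: sin δ = sin ε · sin L_s = sin 23.44° × sin 125.4° = 0.32425, so δ = +18.920°.
cos h₀ = −tan(+5.2°) tan(+18.920°) = -0.0312, h₀ = 1.6020 rad.
Bracket: h₀ sin ϕ sin δ + cos ϕ cos δ sin h₀ = 1.6020×0.09063×0.32425 + 0.99588×0.94597×0.99951 = 0.047078 + 0.941611 = 0.988689.
Q̄ = (S_0/π) × [bracket] = (1361/π) × 0.988689 = 428.3 W/m².

Q̄ ≈ 428 W/m²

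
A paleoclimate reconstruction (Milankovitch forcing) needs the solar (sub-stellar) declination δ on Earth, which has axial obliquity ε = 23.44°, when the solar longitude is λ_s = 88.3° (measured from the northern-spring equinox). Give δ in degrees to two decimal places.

sin δ = sin ε · sin λ_s = sin 23.44° × sin 88.3° = 0.397613.
δ = arcsin(0.397613) = +23.43°.

δ = +23.43°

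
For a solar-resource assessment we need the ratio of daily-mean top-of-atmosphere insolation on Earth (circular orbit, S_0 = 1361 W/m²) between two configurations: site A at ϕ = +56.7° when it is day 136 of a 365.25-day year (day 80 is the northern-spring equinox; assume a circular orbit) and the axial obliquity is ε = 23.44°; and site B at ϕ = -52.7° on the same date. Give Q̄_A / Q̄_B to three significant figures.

Q̄_A / Q̄_B ≈ 4.55

— Configuration A (ϕ=+56.7°):
Solar longitude: L_s = 360° × (136 − 80)/365.25 = 55.195°.
sin δ = sin 23.44° × sin 55.195° = 0.32662, so δ = +19.064°.
cos h₀ = −tan(+56.7°) tan(+19.064°) = -0.5261, h₀ = 2.1248 rad.
Bracket: h₀ sin ϕ sin δ + cos ϕ cos δ sin h₀ = 2.1248×0.83581×0.32662 + 0.54902×0.94515×0.85043 = 0.580054 + 0.441293 = 1.021347.
Q̄ = (S_0/π) × [bracket] = (1361/π) × 1.021347 = 442.47 W/m².
— Configuration B (ϕ=-52.7°):
cos h₀ = −tan(-52.7°) tan(+19.064°) = 0.4536, h₀ = 1.1000 rad.
Bracket: h₀ sin ϕ sin δ + cos ϕ cos δ sin h₀ = 1.1000×-0.79547×0.32662 + 0.60599×0.94515×0.89119 = -0.285798 + 0.510430 = 0.224632.
Q̄ = (S_0/π) × [bracket] = (1361/π) × 0.224632 = 97.315 W/m².
Ratio Q̄_A / Q̄_B = 442.47 / 97.315 = 4.547.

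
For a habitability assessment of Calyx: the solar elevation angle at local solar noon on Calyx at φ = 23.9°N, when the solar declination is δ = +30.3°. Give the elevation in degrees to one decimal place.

At local noon the hour angle is zero, so the zenith angle equals |φ − δ| = |+23.9° − (+30.300°)| = 6.400°.
Elevation = 90° − 6.400° = 83.6°.

83.6°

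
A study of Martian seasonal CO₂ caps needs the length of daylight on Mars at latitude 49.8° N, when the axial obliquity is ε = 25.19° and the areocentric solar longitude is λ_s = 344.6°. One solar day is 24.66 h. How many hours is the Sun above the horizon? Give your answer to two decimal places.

11.27 h

sin δ = sin 25.19° × sin 344.6° = -0.11303, so δ = -6.490°.
cos H₀ = −tan φ · tan δ = −tan(+49.8°) × tan(-6.490°) = 0.1346, so H₀ = 1.4358 rad = 82.26°.
Daylight = 2H₀/(2π) × 24.66 h = (1.4358/π) × 24.66 = 11.27 h.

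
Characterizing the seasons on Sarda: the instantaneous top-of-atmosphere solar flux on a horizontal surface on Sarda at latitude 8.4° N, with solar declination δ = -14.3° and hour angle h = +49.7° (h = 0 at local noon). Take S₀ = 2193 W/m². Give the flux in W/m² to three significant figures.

cos θ_z = sin φ sin δ + cos φ cos δ cos h = -0.036082 + 0.620026 = 0.583944.
Flux = S₀ · cos θ_z = 2193 × 0.583944 = 1281 W/m².

1.28e+03 W/m²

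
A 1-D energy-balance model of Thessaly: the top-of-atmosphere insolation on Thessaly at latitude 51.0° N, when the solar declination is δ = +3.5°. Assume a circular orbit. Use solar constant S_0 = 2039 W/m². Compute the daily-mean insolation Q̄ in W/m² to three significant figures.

Q̄ ≈ 457 W/m²

cos h₀ = −tan(+51.0°) tan(+3.500°) = -0.0755, h₀ = 1.6464 rad.
Bracket: h₀ sin ϕ sin δ + cos ϕ cos δ sin h₀ = 1.6464×0.77715×0.06105 + 0.62932×0.99813×0.99714 = 0.078113 + 0.626347 = 0.704460.
Q̄ = (S_0/π) × [bracket] = (2039/π) × 0.704460 = 457.2 W/m².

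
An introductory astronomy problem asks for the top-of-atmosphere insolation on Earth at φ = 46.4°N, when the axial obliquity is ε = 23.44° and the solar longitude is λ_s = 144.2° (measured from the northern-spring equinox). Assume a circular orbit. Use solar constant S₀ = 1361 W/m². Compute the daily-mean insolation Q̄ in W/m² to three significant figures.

Q̄ ≈ 414 W/m²

Solar declination: sin δ = sin ε · sin λ_s = sin 23.44° × sin 144.2° = 0.23269, so δ = +13.455°.
cos H₀ = −tan(+46.4°) tan(+13.455°) = -0.2512, H₀ = 1.8248 rad.
Bracket: H₀ sin φ sin δ + cos φ cos δ sin H₀ = 1.8248×0.72417×0.23269 + 0.68962×0.97255×0.96792 = 0.307492 + 0.649174 = 0.956666.
Q̄ = (S₀/π) × [bracket] = (1361/π) × 0.956666 = 414.4 W/m².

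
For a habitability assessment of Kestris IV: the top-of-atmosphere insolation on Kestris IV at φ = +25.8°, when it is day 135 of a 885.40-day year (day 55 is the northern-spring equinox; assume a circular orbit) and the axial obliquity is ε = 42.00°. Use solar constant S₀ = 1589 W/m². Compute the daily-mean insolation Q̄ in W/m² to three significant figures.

Q̄ ≈ 557 W/m²

Solar longitude: λ_s = 360° × (135 − 55)/885.40 = 32.528°.
sin δ = sin 42.00° × sin 32.528° = 0.35980, so δ = +21.088°.
cos H₀ = −tan(+25.8°) tan(+21.088°) = -0.1864, H₀ = 1.7583 rad.
Bracket: H₀ sin φ sin δ + cos φ cos δ sin H₀ = 1.7583×0.43523×0.35980 + 0.90032×0.93303×0.98247 = 0.275342 + 0.825300 = 1.100642.
Q̄ = (S₀/π) × [bracket] = (1589/π) × 1.100642 = 556.7 W/m².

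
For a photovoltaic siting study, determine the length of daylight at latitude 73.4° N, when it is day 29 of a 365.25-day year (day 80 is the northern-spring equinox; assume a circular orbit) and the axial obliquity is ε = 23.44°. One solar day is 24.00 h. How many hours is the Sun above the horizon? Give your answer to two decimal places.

Solar longitude: L_s = 360° × (29 − 80)/365.25 = -50.267°, i.e. -50.267° + 360° = 309.733°.
sin δ = sin 23.44° × sin 309.733° = -0.30591, so δ = -17.813°.
cos h₀ = −tan ϕ · tan δ = 1.0778 ≥ 1, so the Sun never rises (polar night) and h₀ = 0.
Daylight = 2h₀/(2π) × 24.00 h = (0.0000/π) × 24.00 = 0.00 h.

0.00 h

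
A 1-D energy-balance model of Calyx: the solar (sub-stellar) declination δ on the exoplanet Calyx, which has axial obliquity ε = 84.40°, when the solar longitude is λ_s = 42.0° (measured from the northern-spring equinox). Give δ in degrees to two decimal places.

sin δ = sin ε · sin λ_s = sin 84.40° × sin 42.0° = 0.665937.
δ = arcsin(0.665937) = +41.75°.

δ = +41.75°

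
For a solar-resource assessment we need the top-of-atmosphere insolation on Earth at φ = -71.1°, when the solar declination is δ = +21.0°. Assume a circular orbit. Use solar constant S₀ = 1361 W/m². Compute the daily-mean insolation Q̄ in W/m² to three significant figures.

Q̄ ≈ 0.00 W/m²

cos H₀ = −tan(-71.1°) tan(+21.000°) = 1.1212 ≥ 1 ⇒ polar night, H₀ = 0 and Q̄ = 0.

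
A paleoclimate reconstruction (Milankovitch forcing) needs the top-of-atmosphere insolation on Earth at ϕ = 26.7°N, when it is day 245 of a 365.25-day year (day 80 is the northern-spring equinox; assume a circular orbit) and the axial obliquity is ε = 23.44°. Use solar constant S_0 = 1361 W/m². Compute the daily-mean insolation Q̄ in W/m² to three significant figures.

Q̄ ≈ 421 W/m²

Solar longitude: L_s = 360° × (245 − 80)/365.25 = 162.628°.
sin δ = sin 23.44° × sin 162.628° = 0.11877, so δ = +6.821°.
cos h₀ = −tan(+26.7°) tan(+6.821°) = -0.0602, h₀ = 1.6310 rad.
Bracket: h₀ sin ϕ sin δ + cos ϕ cos δ sin h₀ = 1.6310×0.44932×0.11877 + 0.89337×0.99292×0.99819 = 0.087040 + 0.885439 = 0.972479.
Q̄ = (S_0/π) × [bracket] = (1361/π) × 0.972479 = 421.3 W/m².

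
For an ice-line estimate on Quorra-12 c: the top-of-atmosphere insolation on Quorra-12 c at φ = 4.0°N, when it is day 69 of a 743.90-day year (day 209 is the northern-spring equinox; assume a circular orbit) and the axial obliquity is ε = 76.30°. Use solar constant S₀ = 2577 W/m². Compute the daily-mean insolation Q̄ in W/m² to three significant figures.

Solar longitude: λ_s = 360° × (69 − 209)/743.90 = -67.751°, i.e. -67.751° + 360° = 292.249°.
sin δ = sin 76.30° × sin 292.249° = -0.89921, so δ = -64.055°.
cos H₀ = −tan(+4.0°) tan(-64.055°) = 0.1437, H₀ = 1.4266 rad.
Bracket: H₀ sin φ sin δ + cos φ cos δ sin H₀ = 1.4266×0.06976×-0.89921 + 0.99756×0.43751×0.98962 = -0.089489 + 0.431912 = 0.342423.
Q̄ = (S₀/π) × [bracket] = (2577/π) × 0.342423 = 280.9 W/m².

Q̄ ≈ 281 W/m²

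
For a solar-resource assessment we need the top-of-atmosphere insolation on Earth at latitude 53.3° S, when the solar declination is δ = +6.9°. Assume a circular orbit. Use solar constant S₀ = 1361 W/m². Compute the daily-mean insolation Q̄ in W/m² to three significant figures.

cos H₀ = −tan(-53.3°) tan(+6.900°) = 0.1624, H₀ = 1.4077 rad.
Bracket: H₀ sin φ sin δ + cos φ cos δ sin H₀ = 1.4077×-0.80178×0.12014 + 0.59763×0.99276×0.98673 = -0.135598 + 0.585430 = 0.449832.
Q̄ = (S₀/π) × [bracket] = (1361/π) × 0.449832 = 194.9 W/m².

Q̄ ≈ 195 W/m²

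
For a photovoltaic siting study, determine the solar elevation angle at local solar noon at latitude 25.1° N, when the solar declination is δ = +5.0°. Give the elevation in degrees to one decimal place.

At local noon the hour angle is zero, so the zenith angle equals |φ − δ| = |+25.1° − (+5.000°)| = 20.100°.
Elevation = 90° − 20.100° = 69.9°.

69.9°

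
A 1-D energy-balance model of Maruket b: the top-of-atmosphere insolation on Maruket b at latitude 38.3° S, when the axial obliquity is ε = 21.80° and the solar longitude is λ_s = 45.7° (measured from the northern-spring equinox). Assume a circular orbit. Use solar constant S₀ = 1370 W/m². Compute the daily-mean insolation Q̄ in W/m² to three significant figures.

Solar declination: sin δ = sin ε · sin λ_s = sin 21.80° × sin 45.7° = 0.26579, so δ = +15.414°.
cos H₀ = −tan(-38.3°) tan(+15.414°) = 0.2177, H₀ = 1.3513 rad.
Bracket: H₀ sin φ sin δ + cos φ cos δ sin H₀ = 1.3513×-0.61978×0.26579 + 0.78478×0.96403×0.97601 = -0.222601 + 0.738402 = 0.515801.
Q̄ = (S₀/π) × [bracket] = (1370/π) × 0.515801 = 224.9 W/m².

Q̄ ≈ 225 W/m²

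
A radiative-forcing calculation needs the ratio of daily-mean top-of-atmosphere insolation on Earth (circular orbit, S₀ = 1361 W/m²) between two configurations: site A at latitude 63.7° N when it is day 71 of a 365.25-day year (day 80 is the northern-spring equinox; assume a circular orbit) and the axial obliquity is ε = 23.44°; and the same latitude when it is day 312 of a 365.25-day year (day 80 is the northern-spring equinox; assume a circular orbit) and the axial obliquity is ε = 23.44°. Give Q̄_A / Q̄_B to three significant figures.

Q̄_A / Q̄_B ≈ 3.98

— Configuration A (φ=+63.7°):
Solar longitude: λ_s = 360° × (71 − 80)/365.25 = -8.871°, i.e. -8.871° + 360° = 351.129°.
sin δ = sin 23.44° × sin 351.129° = -0.06134, so δ = -3.517°.
cos H₀ = −tan(+63.7°) tan(-3.517°) = 0.1243, H₀ = 1.4461 rad.
Bracket: H₀ sin φ sin δ + cos φ cos δ sin H₀ = 1.4461×0.89649×-0.06134 + 0.44307×0.99812×0.99224 = -0.079522 + 0.438805 = 0.359283.
Q̄ = (S₀/π) × [bracket] = (1361/π) × 0.359283 = 155.65 W/m².
— Configuration B (φ=+63.7°):
Solar longitude: λ_s = 360° × (312 − 80)/365.25 = 228.665°.
sin δ = sin 23.44° × sin 228.665° = -0.29869, so δ = -17.379°.
cos H₀ = −tan(+63.7°) tan(-17.379°) = 0.6333, H₀ = 0.8851 rad.
Bracket: H₀ sin φ sin δ + cos φ cos δ sin H₀ = 0.8851×0.89649×-0.29869 + 0.44307×0.95435×0.77395 = -0.237006 + 0.327260 = 0.090254.
Q̄ = (S₀/π) × [bracket] = (1361/π) × 0.090254 = 39.100 W/m².
Ratio Q̄_A / Q̄_B = 155.65 / 39.100 = 3.981.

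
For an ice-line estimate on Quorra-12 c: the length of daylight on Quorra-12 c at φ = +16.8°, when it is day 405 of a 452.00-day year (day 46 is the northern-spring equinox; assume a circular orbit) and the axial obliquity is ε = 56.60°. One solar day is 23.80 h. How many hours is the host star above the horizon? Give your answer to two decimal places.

Solar longitude: λ_s = 360° × (405 − 46)/452.00 = 285.929°.
sin δ = sin 56.60° × sin 285.929° = -0.80279, so δ = -53.397°.
cos H₀ = −tan φ · tan δ = −tan(+16.8°) × tan(-53.397°) = 0.4065, so H₀ = 1.1522 rad = 66.02°.
Daylight = 2H₀/(2π) × 23.80 h = (1.1522/π) × 23.80 = 8.73 h.

8.73 h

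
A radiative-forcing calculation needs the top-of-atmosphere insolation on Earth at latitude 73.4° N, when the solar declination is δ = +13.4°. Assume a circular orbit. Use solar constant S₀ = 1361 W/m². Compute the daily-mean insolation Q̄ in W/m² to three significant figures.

Q̄ ≈ 313 W/m²

cos H₀ = −tan(+73.4°) tan(+13.400°) = -0.7991, H₀ = 2.4967 rad.
Bracket: H₀ sin φ sin δ + cos φ cos δ sin H₀ = 2.4967×0.95832×0.23175 + 0.28569×0.97278×0.60115 = 0.554494 + 0.167068 = 0.721562.
Q̄ = (S₀/π) × [bracket] = (1361/π) × 0.721562 = 312.6 W/m².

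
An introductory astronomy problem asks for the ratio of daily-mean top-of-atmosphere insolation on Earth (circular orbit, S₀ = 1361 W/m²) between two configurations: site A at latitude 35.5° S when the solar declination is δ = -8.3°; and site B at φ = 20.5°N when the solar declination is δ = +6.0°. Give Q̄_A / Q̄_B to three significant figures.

Q̄_A / Q̄_B ≈ 0.951

— Configuration A (φ=-35.5°):
cos H₀ = −tan(-35.5°) tan(-8.300°) = -0.1041, H₀ = 1.6750 rad.
Bracket: H₀ sin φ sin δ + cos φ cos δ sin H₀ = 1.6750×-0.58070×-0.14436 + 0.81412×0.98953×0.99457 = 0.140415 + 0.801222 = 0.941637.
Q̄ = (S₀/π) × [bracket] = (1361/π) × 0.941637 = 407.94 W/m².
— Configuration B (φ=+20.5°):
cos H₀ = −tan(+20.5°) tan(+6.000°) = -0.0393, H₀ = 1.6101 rad.
Bracket: H₀ sin φ sin δ + cos φ cos δ sin H₀ = 1.6101×0.35021×0.10453 + 0.93667×0.99452×0.99923 = 0.058942 + 0.930820 = 0.989762.
Q̄ = (S₀/π) × [bracket] = (1361/π) × 0.989762 = 428.78 W/m².
Ratio Q̄_A / Q̄_B = 407.94 / 428.78 = 0.9514.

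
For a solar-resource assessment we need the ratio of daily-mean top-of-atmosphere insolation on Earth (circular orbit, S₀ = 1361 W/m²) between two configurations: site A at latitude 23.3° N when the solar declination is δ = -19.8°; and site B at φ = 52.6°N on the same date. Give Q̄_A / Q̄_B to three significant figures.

— Configuration A (φ=+23.3°):
cos H₀ = −tan(+23.3°) tan(-19.800°) = 0.1551, H₀ = 1.4151 rad.
Bracket: H₀ sin φ sin δ + cos φ cos δ sin H₀ = 1.4151×0.39555×-0.33874 + 0.91845×0.94088×0.98791 = -0.189607 + 0.853704 = 0.664097.
Q̄ = (S₀/π) × [bracket] = (1361/π) × 0.664097 = 287.70 W/m².
— Configuration B (φ=+52.6°):
cos H₀ = −tan(+52.6°) tan(-19.800°) = 0.4709, H₀ = 1.0805 rad.
Bracket: H₀ sin φ sin δ + cos φ cos δ sin H₀ = 1.0805×0.79441×-0.33874 + 0.60738×0.94088×0.88219 = -0.290761 + 0.504147 = 0.213386.
Q̄ = (S₀/π) × [bracket] = (1361/π) × 0.213386 = 92.443 W/m².
Ratio Q̄_A / Q̄_B = 287.70 / 92.443 = 3.112.

Q̄_A / Q̄_B ≈ 3.11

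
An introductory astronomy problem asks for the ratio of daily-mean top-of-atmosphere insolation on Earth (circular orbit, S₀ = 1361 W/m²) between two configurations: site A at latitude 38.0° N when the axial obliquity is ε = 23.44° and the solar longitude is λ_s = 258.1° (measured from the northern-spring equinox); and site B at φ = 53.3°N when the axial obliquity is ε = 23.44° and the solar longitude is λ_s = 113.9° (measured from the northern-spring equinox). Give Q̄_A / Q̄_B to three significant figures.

— Configuration A (φ=+38.0°):
Solar declination: sin δ = sin ε · sin λ_s = sin 23.44° × sin 258.1° = -0.38924, so δ = -22.907°.
cos H₀ = −tan(+38.0°) tan(-22.907°) = 0.3301, H₀ = 1.2343 rad.
Bracket: H₀ sin φ sin δ + cos φ cos δ sin H₀ = 1.2343×0.61566×-0.38924 + 0.78801×0.92114×0.94393 = -0.295787 + 0.685168 = 0.389381.
Q̄ = (S₀/π) × [bracket] = (1361/π) × 0.389381 = 168.69 W/m².
— Configuration B (φ=+53.3°):
Solar declination: sin δ = sin ε · sin λ_s = sin 23.44° × sin 113.9° = 0.36368, so δ = +21.326°.
cos H₀ = −tan(+53.3°) tan(+21.326°) = -0.5238, H₀ = 2.1221 rad.
Bracket: H₀ sin φ sin δ + cos φ cos δ sin H₀ = 2.1221×0.80178×0.36368 + 0.59763×0.93152×0.85185 = 0.618786 + 0.474229 = 1.093015.
Q̄ = (S₀/π) × [bracket] = (1361/π) × 1.093015 = 473.52 W/m².
Ratio Q̄_A / Q̄_B = 168.69 / 473.52 = 0.3562.

Q̄_A / Q̄_B ≈ 0.356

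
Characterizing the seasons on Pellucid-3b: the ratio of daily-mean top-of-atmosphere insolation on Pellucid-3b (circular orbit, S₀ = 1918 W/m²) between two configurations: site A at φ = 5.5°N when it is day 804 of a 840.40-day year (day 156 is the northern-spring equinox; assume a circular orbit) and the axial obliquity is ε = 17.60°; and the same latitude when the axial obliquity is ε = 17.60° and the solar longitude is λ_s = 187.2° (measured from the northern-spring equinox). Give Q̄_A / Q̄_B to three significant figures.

Q̄_A / Q̄_B ≈ 0.915

— Configuration A (φ=+5.5°):
Solar longitude: λ_s = 360° × (804 − 156)/840.40 = 277.582°.
sin δ = sin 17.60° × sin 277.582° = -0.29973, so δ = -17.441°.
cos H₀ = −tan(+5.5°) tan(-17.441°) = 0.0303, H₀ = 1.5405 rad.
Bracket: H₀ sin φ sin δ + cos φ cos δ sin H₀ = 1.5405×0.09585×-0.29973 + 0.99540×0.95403×0.99954 = -0.044257 + 0.949205 = 0.904948.
Q̄ = (S₀/π) × [bracket] = (1918/π) × 0.904948 = 552.49 W/m².
— Configuration B (φ=+5.5°):
Solar declination: sin δ = sin ε · sin λ_s = sin 17.60° × sin 187.2° = -0.03790, so δ = -2.172°.
cos H₀ = −tan(+5.5°) tan(-2.172°) = 0.0037, H₀ = 1.5671 rad.
Bracket: H₀ sin φ sin δ + cos φ cos δ sin H₀ = 1.5671×0.09585×-0.03790 + 0.99540×0.99928×0.99999 = -0.005693 + 0.994673 = 0.988980.
Q̄ = (S₀/π) × [bracket] = (1918/π) × 0.988980 = 603.79 W/m².
Ratio Q̄_A / Q̄_B = 552.49 / 603.79 = 0.9150.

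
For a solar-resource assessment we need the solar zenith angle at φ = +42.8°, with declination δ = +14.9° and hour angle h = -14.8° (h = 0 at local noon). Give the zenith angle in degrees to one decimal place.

θ_z = 30.7°

cos θ_z = sin φ sin δ + cos φ cos δ cos h = 0.174707 + 0.685535 = 0.860242.
θ_z = arccos(0.860242) = 30.7°.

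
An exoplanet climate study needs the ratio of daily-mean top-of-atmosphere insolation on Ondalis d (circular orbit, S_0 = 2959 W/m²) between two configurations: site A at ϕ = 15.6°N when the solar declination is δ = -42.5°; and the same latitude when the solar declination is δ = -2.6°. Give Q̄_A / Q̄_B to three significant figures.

Q̄_A / Q̄_B ≈ 0.475

— Configuration A (ϕ=+15.6°):
cos h₀ = −tan(+15.6°) tan(-42.500°) = 0.2558, h₀ = 1.3121 rad.
Bracket: h₀ sin ϕ sin δ + cos ϕ cos δ sin h₀ = 1.3121×0.26892×-0.67559 + 0.96316×0.73728×0.96672 = -0.238382 + 0.686486 = 0.448104.
Q̄ = (S_0/π) × [bracket] = (2959/π) × 0.448104 = 422.06 W/m².
— Configuration B (ϕ=+15.6°):
cos h₀ = −tan(+15.6°) tan(-2.600°) = 0.0127, h₀ = 1.5581 rad.
Bracket: h₀ sin ϕ sin δ + cos ϕ cos δ sin h₀ = 1.5581×0.26892×-0.04536 + 0.96316×0.99897×0.99992 = -0.019006 + 0.962091 = 0.943085.
Q̄ = (S_0/π) × [bracket] = (2959/π) × 0.943085 = 888.27 W/m².
Ratio Q̄_A / Q̄_B = 422.06 / 888.27 = 0.4751.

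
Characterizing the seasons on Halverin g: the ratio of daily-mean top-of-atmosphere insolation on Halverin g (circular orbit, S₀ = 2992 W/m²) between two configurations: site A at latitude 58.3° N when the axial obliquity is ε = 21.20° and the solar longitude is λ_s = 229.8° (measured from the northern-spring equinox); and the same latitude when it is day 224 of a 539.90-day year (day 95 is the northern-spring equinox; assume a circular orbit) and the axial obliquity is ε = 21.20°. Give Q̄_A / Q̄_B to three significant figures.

— Configuration A (φ=+58.3°):
Solar declination: sin δ = sin ε · sin λ_s = sin 21.20° × sin 229.8° = -0.27621, so δ = -16.034°.
cos H₀ = −tan(+58.3°) tan(-16.034°) = 0.4653, H₀ = 1.0868 rad.
Bracket: H₀ sin φ sin δ + cos φ cos δ sin H₀ = 1.0868×0.85081×-0.27621 + 0.52547×0.96110×0.88514 = -0.255400 + 0.447022 = 0.191622.
Q̄ = (S₀/π) × [bracket] = (2992/π) × 0.191622 = 182.50 W/m².
— Configuration B (φ=+58.3°):
Solar longitude: λ_s = 360° × (224 − 95)/539.90 = 86.016°.
sin δ = sin 21.20° × sin 86.016° = 0.36075, so δ = +21.146°.
cos H₀ = −tan(+58.3°) tan(+21.146°) = -0.6263, H₀ = 2.2476 rad.
Bracket: H₀ sin φ sin δ + cos φ cos δ sin H₀ = 2.2476×0.85081×0.36075 + 0.52547×0.93266×0.77960 = 0.689855 + 0.382070 = 1.071925.
Q̄ = (S₀/π) × [bracket] = (2992/π) × 1.071925 = 1020.9 W/m².
Ratio Q̄_A / Q̄_B = 182.50 / 1020.9 = 0.1788.

Q̄_A / Q̄_B ≈ 0.179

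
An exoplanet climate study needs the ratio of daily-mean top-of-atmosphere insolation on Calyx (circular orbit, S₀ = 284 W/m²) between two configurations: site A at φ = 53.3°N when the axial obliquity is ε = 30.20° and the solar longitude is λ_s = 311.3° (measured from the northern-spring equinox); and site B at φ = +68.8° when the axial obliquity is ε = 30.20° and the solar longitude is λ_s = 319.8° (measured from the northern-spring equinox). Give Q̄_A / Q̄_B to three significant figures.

— Configuration A (φ=+53.3°):
Solar declination: sin δ = sin ε · sin λ_s = sin 30.20° × sin 311.3° = -0.37790, so δ = -22.204°.
cos H₀ = −tan(+53.3°) tan(-22.204°) = 0.5476, H₀ = 0.9913 rad.
Bracket: H₀ sin φ sin δ + cos φ cos δ sin H₀ = 0.9913×0.80178×-0.37790 + 0.59763×0.92585×0.83674 = -0.300357 + 0.462981 = 0.162624.
Q̄ = (S₀/π) × [bracket] = (284/π) × 0.162624 = 14.701 W/m².
— Configuration B (φ=+68.8°):
Solar declination: sin δ = sin ε · sin λ_s = sin 30.20° × sin 319.8° = -0.32468, so δ = -18.946°.
cos H₀ = −tan(+68.8°) tan(-18.946°) = 0.8850, H₀ = 0.4843 rad.
Bracket: H₀ sin φ sin δ + cos φ cos δ sin H₀ = 0.4843×0.93232×-0.32468 + 0.36162×0.94582×0.46556 = -0.146600 + 0.159234 = 0.012634.
Q̄ = (S₀/π) × [bracket] = (284/π) × 0.012634 = 1.1421 W/m².
Ratio Q̄_A / Q̄_B = 14.701 / 1.1421 = 12.87.

Q̄_A / Q̄_B ≈ 12.9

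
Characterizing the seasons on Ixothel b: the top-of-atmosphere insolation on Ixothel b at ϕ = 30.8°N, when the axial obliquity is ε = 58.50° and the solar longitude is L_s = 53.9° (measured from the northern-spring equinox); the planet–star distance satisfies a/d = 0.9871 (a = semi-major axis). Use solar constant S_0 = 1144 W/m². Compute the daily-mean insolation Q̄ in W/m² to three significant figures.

Q̄ ≈ 454 W/m²

Solar declination: sin δ = sin ε · sin L_s = sin 58.50° × sin 53.9° = 0.68892, so δ = +43.545°.
cos h₀ = −tan(+30.8°) tan(+43.545°) = -0.5666, h₀ = 2.1732 rad.
Bracket: h₀ sin ϕ sin δ + cos ϕ cos δ sin h₀ = 2.1732×0.51204×0.68892 + 0.85896×0.72483×0.82400 = 0.766606 + 0.513022 = 1.279628.
Inverse-square distance factor (a/d)² = 0.9871² = 0.974366.
Q̄ = (S_0/π) × 0.974366 × [bracket] = (1144/π) × 0.974366 × 1.279628 = 454.0 W/m².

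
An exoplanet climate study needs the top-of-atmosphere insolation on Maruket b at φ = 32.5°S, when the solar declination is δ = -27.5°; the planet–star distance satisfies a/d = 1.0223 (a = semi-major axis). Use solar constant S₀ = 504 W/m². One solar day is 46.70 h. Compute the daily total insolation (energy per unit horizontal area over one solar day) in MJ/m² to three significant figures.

cos H₀ = −tan(-32.5°) tan(-27.500°) = -0.3316, H₀ = 1.9088 rad.
Bracket: H₀ sin φ sin δ + cos φ cos δ sin H₀ = 1.9088×-0.53730×-0.46175 + 0.84339×0.88701×0.94341 = 0.473570 + 0.705761 = 1.179331.
Inverse-square distance factor (a/d)² = 1.0223² = 1.045097.
Q̄ = (S₀/π) × 1.045097 × [bracket] = (504/π) × 1.045097 × 1.179331 = 197.73 W/m².
Daily total = Q̄ × 46.70 h × 3600 s/h = 197.73 × 46.70 × 3600 / 10⁶ = 33.24 MJ/m².

33.2 MJ/m²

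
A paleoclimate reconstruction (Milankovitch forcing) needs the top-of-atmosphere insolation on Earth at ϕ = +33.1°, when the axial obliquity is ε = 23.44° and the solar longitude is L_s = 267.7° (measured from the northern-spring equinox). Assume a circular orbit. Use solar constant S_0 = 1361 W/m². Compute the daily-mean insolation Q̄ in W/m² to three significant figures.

Solar declination: sin δ = sin ε · sin L_s = sin 23.44° × sin 267.7° = -0.39747, so δ = -23.420°.
cos h₀ = −tan(+33.1°) tan(-23.420°) = 0.2824, h₀ = 1.2845 rad.
Bracket: h₀ sin ϕ sin δ + cos ϕ cos δ sin h₀ = 1.2845×0.54610×-0.39747 + 0.83772×0.91762×0.95931 = -0.278811 + 0.737430 = 0.458619.
Q̄ = (S_0/π) × [bracket] = (1361/π) × 0.458619 = 198.7 W/m².

Q̄ ≈ 199 W/m²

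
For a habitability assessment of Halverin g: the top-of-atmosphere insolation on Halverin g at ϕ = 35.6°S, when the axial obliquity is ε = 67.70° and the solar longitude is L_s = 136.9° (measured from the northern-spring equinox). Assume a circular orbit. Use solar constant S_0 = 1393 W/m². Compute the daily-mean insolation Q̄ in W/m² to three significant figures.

Q̄ ≈ 72.2 W/m²

Solar declination: sin δ = sin ε · sin L_s = sin 67.70° × sin 136.9° = 0.63217, so δ = +39.211°.
cos h₀ = −tan(-35.6°) tan(+39.211°) = 0.5841, h₀ = 0.9470 rad.
Bracket: h₀ sin ϕ sin δ + cos ϕ cos δ sin h₀ = 0.9470×-0.58212×0.63217 + 0.81310×0.77483×0.81167 = -0.348495 + 0.511364 = 0.162869.
Q̄ = (S_0/π) × [bracket] = (1393/π) × 0.162869 = 72.22 W/m².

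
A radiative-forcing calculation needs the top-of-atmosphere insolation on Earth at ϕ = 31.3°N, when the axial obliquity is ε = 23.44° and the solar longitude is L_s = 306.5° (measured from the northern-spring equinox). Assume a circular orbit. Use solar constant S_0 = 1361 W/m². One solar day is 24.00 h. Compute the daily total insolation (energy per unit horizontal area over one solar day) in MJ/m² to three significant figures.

21.2 MJ/m²

Solar declination: sin δ = sin ε · sin L_s = sin 23.44° × sin 306.5° = -0.31977, so δ = -18.649°.
cos h₀ = −tan(+31.3°) tan(-18.649°) = 0.2052, h₀ = 1.3641 rad.
Bracket: h₀ sin ϕ sin δ + cos ϕ cos δ sin h₀ = 1.3641×0.51952×-0.31977 + 0.85446×0.94750×0.97872 = -0.226614 + 0.792373 = 0.565759.
Q̄ = (S_0/π) × [bracket] = (1361/π) × 0.565759 = 245.10 W/m².
Daily total = Q̄ × 24.00 h × 3600 s/h = 245.10 × 24.00 × 3600 / 10⁶ = 21.18 MJ/m².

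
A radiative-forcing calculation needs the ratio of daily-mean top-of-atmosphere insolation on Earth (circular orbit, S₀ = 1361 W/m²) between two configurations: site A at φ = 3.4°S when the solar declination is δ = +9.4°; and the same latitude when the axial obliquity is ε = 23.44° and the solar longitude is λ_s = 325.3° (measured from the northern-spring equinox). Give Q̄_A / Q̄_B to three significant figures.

Q̄_A / Q̄_B ≈ 0.976

— Configuration A (φ=-3.4°):
cos H₀ = −tan(-3.4°) tan(+9.400°) = 0.0098, H₀ = 1.5610 rad.
Bracket: H₀ sin φ sin δ + cos φ cos δ sin H₀ = 1.5610×-0.05931×0.16333 + 0.99824×0.98657×0.99995 = -0.015122 + 0.984784 = 0.969662.
Q̄ = (S₀/π) × [bracket] = (1361/π) × 0.969662 = 420.08 W/m².
— Configuration B (φ=-3.4°):
Solar declination: sin δ = sin ε · sin λ_s = sin 23.44° × sin 325.3° = -0.22645, so δ = -13.088°.
cos H₀ = −tan(-3.4°) tan(-13.088°) = -0.0138, H₀ = 1.5846 rad.
Bracket: H₀ sin φ sin δ + cos φ cos δ sin H₀ = 1.5846×-0.05931×-0.22645 + 0.99824×0.97402×0.99990 = 0.021282 + 0.972208 = 0.993490.
Q̄ = (S₀/π) × [bracket] = (1361/π) × 0.993490 = 430.40 W/m².
Ratio Q̄_A / Q̄_B = 420.08 / 430.40 = 0.9760.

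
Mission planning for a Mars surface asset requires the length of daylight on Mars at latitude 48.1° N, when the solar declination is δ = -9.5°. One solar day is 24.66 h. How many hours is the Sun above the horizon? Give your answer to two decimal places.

10.86 h

cos h₀ = −tan ϕ · tan δ = −tan(+48.1°) × tan(-9.500°) = 0.1865, so h₀ = 1.3832 rad = 79.25°.
Daylight = 2h₀/(2π) × 24.66 h = (1.3832/π) × 24.66 = 10.86 h.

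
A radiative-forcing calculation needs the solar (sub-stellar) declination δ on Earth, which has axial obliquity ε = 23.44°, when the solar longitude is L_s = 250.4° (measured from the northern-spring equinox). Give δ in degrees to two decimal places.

sin δ = sin ε · sin L_s = sin 23.44° × sin 250.4° = -0.374740.
δ = arcsin(-0.374740) = -22.01°.

δ = -22.01°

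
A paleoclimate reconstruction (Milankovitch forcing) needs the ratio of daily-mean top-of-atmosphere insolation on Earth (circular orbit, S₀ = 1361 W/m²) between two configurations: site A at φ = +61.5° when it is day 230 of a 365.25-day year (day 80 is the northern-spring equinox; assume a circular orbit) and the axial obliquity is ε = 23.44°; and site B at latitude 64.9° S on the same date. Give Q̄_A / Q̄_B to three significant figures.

Q̄_A / Q̄_B ≈ 5.02

— Configuration A (φ=+61.5°):
Solar longitude: λ_s = 360° × (230 − 80)/365.25 = 147.844°.
sin δ = sin 23.44° × sin 147.844° = 0.21171, so δ = +12.223°.
cos H₀ = −tan(+61.5°) tan(+12.223°) = -0.3990, H₀ = 1.9812 rad.
Bracket: H₀ sin φ sin δ + cos φ cos δ sin H₀ = 1.9812×0.87882×0.21171 + 0.47716×0.97733×0.91696 = 0.368612 + 0.427618 = 0.796230.
Q̄ = (S₀/π) × [bracket] = (1361/π) × 0.796230 = 344.94 W/m².
— Configuration B (φ=-64.9°):
cos H₀ = −tan(-64.9°) tan(+12.223°) = 0.4624, H₀ = 1.0900 rad.
Bracket: H₀ sin φ sin δ + cos φ cos δ sin H₀ = 1.0900×-0.90557×0.21171 + 0.42420×0.97733×0.88665 = -0.208973 + 0.367590 = 0.158617.
Q̄ = (S₀/π) × [bracket] = (1361/π) × 0.158617 = 68.716 W/m².
Ratio Q̄_A / Q̄_B = 344.94 / 68.716 = 5.020.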